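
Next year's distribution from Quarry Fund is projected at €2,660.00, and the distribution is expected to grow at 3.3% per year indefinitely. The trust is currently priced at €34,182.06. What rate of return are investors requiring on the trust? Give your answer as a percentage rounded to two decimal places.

11.08%

P = D₁/(r − g) ⇒ r = D₁/P + g = €2,660.0000/€34,182.06 + 0.033 = 0.077819 + 0.033 = 0.110819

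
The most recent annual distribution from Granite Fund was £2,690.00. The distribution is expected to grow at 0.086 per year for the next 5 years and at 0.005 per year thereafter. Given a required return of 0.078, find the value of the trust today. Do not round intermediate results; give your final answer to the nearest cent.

£52180.69

D_1 = 2921.34000
D_2 = 3172.57524
D_3 = 3445.41671
D_4 = 3741.72255
D_5 = 4063.51069
Terminal value at year 5: TV = D_5×(1+g_2)/(r−g_2) = 4083.82824/0.073 = 55942.85261
P_0 = D_1/(1+r)^1 + D_2/(1+r)^2 + D_3/(1+r)^3 + D_4/(1+r)^4 + D_5/(1+r)^5 + TV/(1+r)^5
    = 2709.96289 + 2730.07394 + 2750.33423 + 2770.74487 + 2791.30698 + 38428.26737 = 52180.69027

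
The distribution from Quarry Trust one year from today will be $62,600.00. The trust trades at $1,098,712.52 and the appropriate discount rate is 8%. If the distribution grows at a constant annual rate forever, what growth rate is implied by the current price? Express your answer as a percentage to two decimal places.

P = D₁/(r−g) ⇒ g = r − D₁/P = 0.08 − $62,600.00/$1,098,712.52 = 0.023024

2.30%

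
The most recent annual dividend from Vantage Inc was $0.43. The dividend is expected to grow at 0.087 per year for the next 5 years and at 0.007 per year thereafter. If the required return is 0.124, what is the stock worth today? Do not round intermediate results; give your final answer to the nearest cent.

$5.08

D_1 = 0.46741
D_2 = 0.50807
D_3 = 0.55228
D_4 = 0.60033
D_5 = 0.65255
Terminal value at year 5: TV = D_5×(1+g_2)/(r−g_2) = 0.65712/0.117 = 5.61642
P_0 = D_1/(1+r)^1 + D_2/(1+r)^2 + D_3/(1+r)^3 + D_4/(1+r)^4 + D_5/(1+r)^5 + TV/(1+r)^5
    = 0.41585 + 0.40216 + 0.38892 + 0.37612 + 0.36373 + 3.13060 = 5.07737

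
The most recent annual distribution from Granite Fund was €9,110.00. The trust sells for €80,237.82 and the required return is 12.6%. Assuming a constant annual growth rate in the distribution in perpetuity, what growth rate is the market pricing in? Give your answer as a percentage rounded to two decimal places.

P = D₀(1+g)/(r−g) ⇒ P(r−g) = D₀(1+g) ⇒ g(P+D₀) = P·r − D₀
g = (P·r − D₀)/(P + D₀) = (€80,237.82×0.126 − €9,110.00) / (€80,237.82 + €9,110.00) = 0.011192

1.12%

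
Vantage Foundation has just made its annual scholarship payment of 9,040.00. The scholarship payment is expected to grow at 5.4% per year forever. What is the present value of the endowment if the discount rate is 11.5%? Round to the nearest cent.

156199.34

D₁ = D₀ × (1 + g) = 9,040.00 × 1.054 = 9,528.1600
Growing perpetuity: P = D₁ / (r − g) = 9,528.1600 / (0.115 − 0.054) = 156,199.34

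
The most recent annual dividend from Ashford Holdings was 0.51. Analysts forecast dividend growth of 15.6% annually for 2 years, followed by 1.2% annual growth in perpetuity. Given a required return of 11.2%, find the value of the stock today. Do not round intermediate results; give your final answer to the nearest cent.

6.66

D_1 = 0.58956
D_2 = 0.68153
Terminal value at year 2: TV = D_2×(1+g_2)/(r−g_2) = 0.68971/0.1 = 6.89710
P_0 = D_1/(1+r)^1 + D_2/(1+r)^2 + TV/(1+r)^2
    = 0.53018 + 0.55116 + 5.57772 = 6.65906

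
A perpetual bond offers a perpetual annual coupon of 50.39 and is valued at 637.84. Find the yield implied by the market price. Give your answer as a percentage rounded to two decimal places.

7.90%

P = C/r ⇒ r = C/P = 50.39/637.84 = 0.079001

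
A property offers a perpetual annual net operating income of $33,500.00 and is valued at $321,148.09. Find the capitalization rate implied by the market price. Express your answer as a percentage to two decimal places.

10.43%

P = C/r ⇒ r = C/P = $33,500.00/$321,148.09 = 0.104313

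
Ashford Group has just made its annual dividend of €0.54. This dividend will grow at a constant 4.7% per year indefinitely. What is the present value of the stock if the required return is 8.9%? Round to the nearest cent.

€13.46

D₁ = D₀ × (1 + g) = €0.54 × 1.047 = €0.5654
Growing perpetuity: P = D₁ / (r − g) = €0.5654 / (0.089 − 0.047) = €13.46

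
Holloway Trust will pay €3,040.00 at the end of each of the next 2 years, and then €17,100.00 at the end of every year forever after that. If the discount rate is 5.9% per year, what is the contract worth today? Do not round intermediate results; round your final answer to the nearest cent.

PV of 2-year annuity: €3,040.00 × [1 − (1+0.059)^−2] / 0.059 = 5581.33397
Perpetuity value at year 2: €17,100.00 / 0.059 = 289830.50847
PV of perpetuity: 289830.50847 / (1+0.059)^2 = 258435.50490
Total PV = 5581.33397 + 258435.50490 = 264016.83887

€264016.84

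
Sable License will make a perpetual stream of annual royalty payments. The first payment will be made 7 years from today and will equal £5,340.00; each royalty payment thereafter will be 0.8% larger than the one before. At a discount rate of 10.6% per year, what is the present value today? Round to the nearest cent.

Value at end of year 6: C₁ / (r − g) = £5,340.00 / (0.106 − 0.008) = £54,489.7959
Discount to today: PV = £54,489.7959 / (1 + 0.106)^6 = £54,489.7959 / 1.830336 = £29,770.38

£29770.38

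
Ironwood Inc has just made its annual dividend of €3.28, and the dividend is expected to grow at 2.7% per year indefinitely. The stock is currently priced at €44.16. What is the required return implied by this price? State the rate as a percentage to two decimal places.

D₁ = €3.28 × 1.027 = €3.3686
P = D₁/(r − g) ⇒ r = D₁/P + g = €3.3686/€44.16 + 0.027 = 0.076281 + 0.027 = 0.103281

10.33%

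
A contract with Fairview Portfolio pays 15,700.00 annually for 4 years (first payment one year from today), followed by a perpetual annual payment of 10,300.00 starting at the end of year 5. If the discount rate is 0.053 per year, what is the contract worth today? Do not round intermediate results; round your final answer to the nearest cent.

213355.07

PV of 4-year annuity: 15,700.00 × [1 − (1+0.053)^−4] / 0.053 = 55285.64280
Perpetuity value at year 4: 10,300.00 / 0.053 = 194339.62264
PV of perpetuity: 194339.62264 / (1+0.053)^4 = 158069.42386
Total PV = 55285.64280 + 158069.42386 = 213355.06666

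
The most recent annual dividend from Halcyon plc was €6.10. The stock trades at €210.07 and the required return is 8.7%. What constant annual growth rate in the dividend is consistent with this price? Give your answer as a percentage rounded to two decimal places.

5.63%

P = D₀(1+g)/(r−g) ⇒ P(r−g) = D₀(1+g) ⇒ g(P+D₀) = P·r − D₀
g = (P·r − D₀)/(P + D₀) = (€210.07×0.087 − €6.10) / (€210.07 + €6.10) = 0.056326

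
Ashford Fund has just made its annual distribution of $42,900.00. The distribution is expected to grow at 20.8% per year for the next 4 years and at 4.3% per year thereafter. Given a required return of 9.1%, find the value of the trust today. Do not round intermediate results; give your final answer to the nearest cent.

$1623910.31

D_1 = 51823.20000
D_2 = 62602.42560
D_3 = 75623.73012
D_4 = 91353.46599
Terminal value at year 4: TV = D_4×(1+g_2)/(r−g_2) = 95281.66503/0.048 = 1985034.68809
P_0 = D_1/(1+r)^1 + D_2/(1+r)^2 + D_3/(1+r)^3 + D_4/(1+r)^4 + TV/(1+r)^4
    = 47500.64161 + 52594.66092 + 58234.96828 + 64480.14820 + 1401099.88693 = 1623910.30595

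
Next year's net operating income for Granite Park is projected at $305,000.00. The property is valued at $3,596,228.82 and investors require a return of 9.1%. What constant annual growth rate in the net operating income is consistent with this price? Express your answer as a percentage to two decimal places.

0.62%

P = D₁/(r−g) ⇒ g = r − D₁/P = 0.091 − $305,000.00/$3,596,228.82 = 0.006189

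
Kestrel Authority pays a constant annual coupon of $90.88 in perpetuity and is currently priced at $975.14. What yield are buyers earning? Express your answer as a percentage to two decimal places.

9.32%

P = C/r ⇒ r = C/P = $90.88/$975.14 = 0.093197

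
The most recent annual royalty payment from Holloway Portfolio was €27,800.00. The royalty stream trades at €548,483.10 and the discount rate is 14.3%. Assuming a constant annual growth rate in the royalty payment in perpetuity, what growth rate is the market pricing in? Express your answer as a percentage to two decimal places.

8.79%

P = D₀(1+g)/(r−g) ⇒ P(r−g) = D₀(1+g) ⇒ g(P+D₀) = P·r − D₀
g = (P·r − D₀)/(P + D₀) = (€548,483.10×0.143 − €27,800.00) / (€548,483.10 + €27,800.00) = 0.087861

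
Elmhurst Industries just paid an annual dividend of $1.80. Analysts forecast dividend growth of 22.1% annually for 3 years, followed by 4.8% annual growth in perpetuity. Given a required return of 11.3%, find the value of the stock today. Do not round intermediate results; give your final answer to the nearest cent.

$44.83

D_1 = 2.19780
D_2 = 2.68351
D_3 = 3.27657
Terminal value at year 3: TV = D_3×(1+g_2)/(r−g_2) = 3.43385/0.065 = 52.82840
P_0 = D_1/(1+r)^1 + D_2/(1+r)^2 + D_3/(1+r)^3 + TV/(1+r)^3
    = 1.97466 + 2.16627 + 2.37648 + 38.31616 = 44.83357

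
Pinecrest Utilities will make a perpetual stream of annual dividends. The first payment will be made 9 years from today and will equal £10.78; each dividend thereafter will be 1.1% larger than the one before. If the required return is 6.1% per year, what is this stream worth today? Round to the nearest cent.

Value at end of year 8: C₁ / (r − g) = £10.78 / (0.061 − 0.011) = £215.6000
Discount to today: PV = £215.6000 / (1 + 0.061)^8 = £215.6000 / 1.605917 = £134.25

£134.25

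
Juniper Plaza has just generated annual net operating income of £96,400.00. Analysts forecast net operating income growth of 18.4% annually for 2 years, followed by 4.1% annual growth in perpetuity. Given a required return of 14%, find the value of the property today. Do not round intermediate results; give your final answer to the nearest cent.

D_1 = 114137.60000
D_2 = 135138.91840
Terminal value at year 2: TV = D_2×(1+g_2)/(r−g_2) = 140679.61405/0.099 = 1421006.20257
P_0 = D_1/(1+r)^1 + D_2/(1+r)^2 + TV/(1+r)^2
    = 100120.70175 + 103985.00954 + 1093418.13063 = 1297523.84193

£1297523.84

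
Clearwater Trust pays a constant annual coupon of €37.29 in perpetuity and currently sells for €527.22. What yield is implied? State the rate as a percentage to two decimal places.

7.07%

P = C/r ⇒ r = C/P = €37.29/€527.22 = 0.070729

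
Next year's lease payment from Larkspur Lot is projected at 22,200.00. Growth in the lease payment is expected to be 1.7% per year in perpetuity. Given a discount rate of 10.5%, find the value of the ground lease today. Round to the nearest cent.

252272.73

Growing perpetuity: P = D₁ / (r − g) = 22,200.0000 / (0.105 − 0.017) = 252,272.73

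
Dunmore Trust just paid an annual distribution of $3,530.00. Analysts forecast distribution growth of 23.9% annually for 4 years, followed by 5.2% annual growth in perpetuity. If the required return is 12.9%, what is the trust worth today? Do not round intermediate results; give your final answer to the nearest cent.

D_1 = 4373.67000
D_2 = 5418.97713
D_3 = 6714.11266
D_4 = 8318.78559
Terminal value at year 4: TV = D_4×(1+g_2)/(r−g_2) = 8751.36244/0.077 = 113654.05768
P_0 = D_1/(1+r)^1 + D_2/(1+r)^2 + D_3/(1+r)^3 + D_4/(1+r)^4 + TV/(1+r)^4
    = 3873.93268 + 4251.37520 + 4665.59244 + 5120.16744 + 69953.45640 = 87864.52416

$87864.52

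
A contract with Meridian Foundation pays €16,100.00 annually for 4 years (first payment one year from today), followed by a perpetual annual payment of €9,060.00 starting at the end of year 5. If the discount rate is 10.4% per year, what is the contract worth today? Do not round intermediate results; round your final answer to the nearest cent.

PV of 4-year annuity: €16,100.00 × [1 − (1+0.104)^−4] / 0.104 = 50596.04928
Perpetuity value at year 4: €9,060.00 / 0.104 = 87115.38462
PV of perpetuity: 87115.38462 / (1+0.104)^4 = 58643.32210
Total PV = 50596.04928 + 58643.32210 = 109239.37138

€109239.37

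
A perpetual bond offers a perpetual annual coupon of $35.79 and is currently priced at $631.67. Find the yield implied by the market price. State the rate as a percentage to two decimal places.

5.67%

P = C/r ⇒ r = C/P = $35.79/$631.67 = 0.056659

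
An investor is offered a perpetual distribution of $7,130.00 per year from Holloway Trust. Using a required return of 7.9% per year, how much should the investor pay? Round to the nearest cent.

$90253.16

Level perpetuity: PV = C / r = $7,130.00 / 0.079 = $90,253.16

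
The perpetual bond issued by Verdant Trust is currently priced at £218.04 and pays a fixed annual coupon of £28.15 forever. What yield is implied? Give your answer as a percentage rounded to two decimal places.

P = C/r ⇒ r = C/P = £28.15/£218.04 = 0.129105

12.91%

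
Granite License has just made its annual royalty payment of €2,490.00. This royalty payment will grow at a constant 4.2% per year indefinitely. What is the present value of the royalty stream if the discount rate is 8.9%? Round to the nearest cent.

€55203.83

D₁ = D₀ × (1 + g) = €2,490.00 × 1.042 = €2,594.5800
Growing perpetuity: P = D₁ / (r − g) = €2,594.5800 / (0.089 − 0.042) = €55,203.83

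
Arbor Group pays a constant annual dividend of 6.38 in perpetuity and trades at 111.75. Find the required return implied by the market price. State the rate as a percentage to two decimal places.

5.71%

P = C/r ⇒ r = C/P = 6.38/111.75 = 0.057092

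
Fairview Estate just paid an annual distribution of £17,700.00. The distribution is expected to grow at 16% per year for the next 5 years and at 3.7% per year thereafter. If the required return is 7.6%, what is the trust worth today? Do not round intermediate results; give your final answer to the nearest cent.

£796870.17

D_1 = 20532.00000
D_2 = 23817.12000
D_3 = 27627.85920
D_4 = 32048.31667
D_5 = 37176.04734
Terminal value at year 5: TV = D_5×(1+g_2)/(r−g_2) = 38551.56109/0.039 = 988501.56644
P_0 = D_1/(1+r)^1 + D_2/(1+r)^2 + D_3/(1+r)^3 + D_4/(1+r)^4 + D_5/(1+r)^5 + TV/(1+r)^5
    = 19081.78439 + 20571.44042 + 22177.38930 + 23908.70965 + 25775.18884 + 685355.66231 = 796870.17491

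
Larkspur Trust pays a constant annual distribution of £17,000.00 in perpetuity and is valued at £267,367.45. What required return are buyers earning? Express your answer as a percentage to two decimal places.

6.36%

P = C/r ⇒ r = C/P = £17,000.00/£267,367.45 = 0.063583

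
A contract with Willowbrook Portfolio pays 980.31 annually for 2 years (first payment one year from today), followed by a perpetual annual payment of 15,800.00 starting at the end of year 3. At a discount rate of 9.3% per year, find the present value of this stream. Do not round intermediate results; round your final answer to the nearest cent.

PV of 2-year annuity: 980.31 × [1 − (1+0.093)^−2] / 0.093 = 1717.48257
Perpetuity value at year 2: 15,800.00 / 0.093 = 169892.47312
PV of perpetuity: 169892.47312 / (1+0.093)^2 = 142211.20439
Total PV = 1717.48257 + 142211.20439 = 143928.68696

143928.69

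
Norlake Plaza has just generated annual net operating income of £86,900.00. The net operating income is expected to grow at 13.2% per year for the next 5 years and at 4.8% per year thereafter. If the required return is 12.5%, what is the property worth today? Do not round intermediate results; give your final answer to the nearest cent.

D_1 = 98370.80000
D_2 = 111355.74560
D_3 = 126054.70402
D_4 = 142693.92495
D_5 = 161529.52304
Terminal value at year 5: TV = D_5×(1+g_2)/(r−g_2) = 169282.94015/0.077 = 2198479.74220
P_0 = D_1/(1+r)^1 + D_2/(1+r)^2 + D_3/(1+r)^3 + D_4/(1+r)^4 + D_5/(1+r)^5 + TV/(1+r)^5
    = 87440.71111 + 87984.78665 + 88532.24754 + 89083.11486 + 89637.40980 + 1220000.07100 = 1662678.34095

£1662678.34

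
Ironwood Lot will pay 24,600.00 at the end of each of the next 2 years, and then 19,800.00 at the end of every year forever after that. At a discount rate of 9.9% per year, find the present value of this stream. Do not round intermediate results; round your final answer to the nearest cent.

208341.77

PV of 2-year annuity: 24,600.00 × [1 − (1+0.099)^−2] / 0.099 = 42751.57911
Perpetuity value at year 2: 19,800.00 / 0.099 = 200000.00000
PV of perpetuity: 200000.00000 / (1+0.099)^2 = 165590.19242
Total PV = 42751.57911 + 165590.19242 = 208341.77153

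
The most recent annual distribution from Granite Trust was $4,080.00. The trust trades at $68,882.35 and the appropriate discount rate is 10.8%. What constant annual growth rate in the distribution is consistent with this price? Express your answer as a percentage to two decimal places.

P = D₀(1+g)/(r−g) ⇒ P(r−g) = D₀(1+g) ⇒ g(P+D₀) = P·r − D₀
g = (P·r − D₀)/(P + D₀) = ($68,882.35×0.108 − $4,080.00) / ($68,882.35 + $4,080.00) = 0.046041

4.60%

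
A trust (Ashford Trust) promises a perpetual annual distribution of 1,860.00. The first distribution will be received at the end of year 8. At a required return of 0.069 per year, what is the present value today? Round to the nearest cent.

Value at end of year 7: C / r = 1,860.00 / 0.069 = 26,956.5217
Discount to today: PV = 26,956.5217 / (1 + 0.069)^7 = 26,956.5217 / 1.595306 = 16,897.40

16897.40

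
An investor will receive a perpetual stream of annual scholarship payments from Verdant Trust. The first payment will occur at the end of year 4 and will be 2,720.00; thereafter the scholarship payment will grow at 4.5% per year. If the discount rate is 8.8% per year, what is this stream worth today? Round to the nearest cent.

49114.96

Value at end of year 3: C₁ / (r − g) = 2,720.00 / (0.088 − 0.045) = 63,255.8140
Discount to today: PV = 63,255.8140 / (1 + 0.088)^3 = 63,255.8140 / 1.287913 = 49,114.96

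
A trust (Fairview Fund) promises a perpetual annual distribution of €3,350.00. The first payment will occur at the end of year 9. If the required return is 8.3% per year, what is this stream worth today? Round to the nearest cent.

Value at end of year 8: C / r = €3,350.00 / 0.083 = €40,361.4458
Discount to today: PV = €40,361.4458 / (1 + 0.083)^8 = €40,361.4458 / 1.892464 = €21,327.46

€21327.46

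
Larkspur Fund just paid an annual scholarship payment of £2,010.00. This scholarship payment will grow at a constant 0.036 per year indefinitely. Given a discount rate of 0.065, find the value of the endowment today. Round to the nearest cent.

£71805.52

D₁ = D₀ × (1 + g) = £2,010.00 × 1.036 = £2,082.3600
Growing perpetuity: P = D₁ / (r − g) = £2,082.3600 / (0.065 − 0.036) = £71,805.52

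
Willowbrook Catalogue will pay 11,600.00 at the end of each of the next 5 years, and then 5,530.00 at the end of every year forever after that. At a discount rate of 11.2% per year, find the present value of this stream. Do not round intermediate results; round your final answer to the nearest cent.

PV of 5-year annuity: 11,600.00 × [1 − (1+0.112)^−5] / 0.112 = 42657.58126
Perpetuity value at year 5: 5,530.00 / 0.112 = 49375.00000
PV of perpetuity: 49375.00000 / (1+0.112)^5 = 29039.10135
Total PV = 42657.58126 + 29039.10135 = 71696.68261

71696.68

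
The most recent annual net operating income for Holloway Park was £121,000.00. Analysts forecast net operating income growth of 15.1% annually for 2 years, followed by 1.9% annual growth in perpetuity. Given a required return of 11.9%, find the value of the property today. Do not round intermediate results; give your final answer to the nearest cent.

D_1 = 139271.00000
D_2 = 160300.92100
Terminal value at year 2: TV = D_2×(1+g_2)/(r−g_2) = 163346.63850/0.1 = 1633466.38499
P_0 = D_1/(1+r)^1 + D_2/(1+r)^2 + TV/(1+r)^2
    = 124460.23235 + 128019.41683 + 1304517.85752 = 1556997.50670

£1556997.51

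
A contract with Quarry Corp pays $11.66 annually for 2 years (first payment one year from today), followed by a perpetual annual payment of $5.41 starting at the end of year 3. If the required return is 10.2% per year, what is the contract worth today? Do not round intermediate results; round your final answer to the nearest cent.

$63.86

PV of 2-year annuity: $11.66 × [1 − (1+0.102)^−2] / 0.102 = 20.18218
Perpetuity value at year 2: $5.41 / 0.102 = 53.03922
PV of perpetuity: 53.03922 / (1+0.102)^2 = 43.67510
Total PV = 20.18218 + 43.67510 = 63.85728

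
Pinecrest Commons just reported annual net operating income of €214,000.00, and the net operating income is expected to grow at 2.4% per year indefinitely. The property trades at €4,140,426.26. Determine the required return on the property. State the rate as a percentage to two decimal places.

D₁ = €214,000.00 × 1.024 = €219,136.0000
P = D₁/(r − g) ⇒ r = D₁/P + g = €219,136.0000/€4,140,426.26 + 0.024 = 0.052926 + 0.024 = 0.076926

7.69%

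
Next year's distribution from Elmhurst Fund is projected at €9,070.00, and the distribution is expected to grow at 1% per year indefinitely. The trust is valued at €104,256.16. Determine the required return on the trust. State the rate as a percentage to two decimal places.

P = D₁/(r − g) ⇒ r = D₁/P + g = €9,070.0000/€104,256.16 + 0.01 = 0.086997 + 0.01 = 0.096997

9.70%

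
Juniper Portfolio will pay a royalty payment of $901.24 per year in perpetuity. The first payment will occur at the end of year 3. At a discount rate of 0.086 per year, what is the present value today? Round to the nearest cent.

Value at end of year 2: C / r = $901.24 / 0.086 = $10,479.5349
Discount to today: PV = $10,479.5349 / (1 + 0.086)^2 = $10,479.5349 / 1.179396 = $8,885.51

$8885.51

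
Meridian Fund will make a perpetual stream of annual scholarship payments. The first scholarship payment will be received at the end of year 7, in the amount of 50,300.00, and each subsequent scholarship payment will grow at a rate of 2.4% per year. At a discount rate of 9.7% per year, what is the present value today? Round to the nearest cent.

395371.50

Value at end of year 6: C₁ / (r − g) = 50,300.00 / (0.097 − 0.024) = 689,041.0959
Discount to today: PV = 689,041.0959 / (1 + 0.097)^6 = 689,041.0959 / 1.742769 = 395,371.50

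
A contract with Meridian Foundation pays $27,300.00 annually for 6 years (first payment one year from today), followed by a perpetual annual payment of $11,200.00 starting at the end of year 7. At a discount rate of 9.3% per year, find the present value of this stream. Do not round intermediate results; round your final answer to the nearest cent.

$192011.94

PV of 6-year annuity: $27,300.00 × [1 − (1+0.093)^−6] / 0.093 = 121377.89261
Perpetuity value at year 6: $11,200.00 / 0.093 = 120430.10753
PV of perpetuity: 120430.10753 / (1+0.093)^6 = 70634.04902
Total PV = 121377.89261 + 70634.04902 = 192011.94163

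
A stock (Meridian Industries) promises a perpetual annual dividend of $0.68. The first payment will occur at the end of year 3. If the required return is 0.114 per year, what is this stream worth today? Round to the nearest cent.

$4.81

Value at end of year 2: C / r = $0.68 / 0.114 = $5.9649
Discount to today: PV = $5.9649 / (1 + 0.114)^2 = $5.9649 / 1.240996 = $4.81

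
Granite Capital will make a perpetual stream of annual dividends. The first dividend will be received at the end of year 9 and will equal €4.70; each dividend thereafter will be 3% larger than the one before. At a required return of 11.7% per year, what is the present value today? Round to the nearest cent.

Value at end of year 8: C₁ / (r − g) = €4.70 / (0.117 − 0.03) = €54.0230
Discount to today: PV = €54.0230 / (1 + 0.117)^8 = €54.0230 / 2.423402 = €22.29

€22.29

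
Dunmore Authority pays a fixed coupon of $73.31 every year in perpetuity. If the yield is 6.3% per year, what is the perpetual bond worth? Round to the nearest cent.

Level perpetuity: PV = C / r = $73.31 / 0.063 = $1,163.65

$1163.65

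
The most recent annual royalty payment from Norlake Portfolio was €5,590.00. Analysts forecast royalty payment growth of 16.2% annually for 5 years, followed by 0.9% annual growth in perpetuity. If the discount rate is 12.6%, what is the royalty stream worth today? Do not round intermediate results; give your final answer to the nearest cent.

€87170.82

D_1 = 6495.58000
D_2 = 7547.86396
D_3 = 8770.61792
D_4 = 10191.45802
D_5 = 11842.47422
Terminal value at year 5: TV = D_5×(1+g_2)/(r−g_2) = 11949.05649/0.117 = 102128.68797
P_0 = D_1/(1+r)^1 + D_2/(1+r)^2 + D_3/(1+r)^3 + D_4/(1+r)^4 + D_5/(1+r)^5 + TV/(1+r)^5
    = 5768.72114 + 5953.15627 + 6143.48809 + 6339.90511 + 6542.60190 + 56422.95145 = 87170.82396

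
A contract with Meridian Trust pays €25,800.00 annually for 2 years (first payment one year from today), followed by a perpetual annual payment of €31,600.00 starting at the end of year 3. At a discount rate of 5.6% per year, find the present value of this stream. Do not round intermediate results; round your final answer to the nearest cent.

PV of 2-year annuity: €25,800.00 × [1 − (1+0.056)^−2] / 0.056 = 47568.00964
Perpetuity value at year 2: €31,600.00 / 0.056 = 564285.71429
PV of perpetuity: 564285.71429 / (1+0.056)^2 = 506024.12108
Total PV = 47568.00964 + 506024.12108 = 553592.13072

€553592.13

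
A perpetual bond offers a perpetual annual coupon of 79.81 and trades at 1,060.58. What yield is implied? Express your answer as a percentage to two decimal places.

7.53%

P = C/r ⇒ r = C/P = 79.81/1,060.58 = 0.075251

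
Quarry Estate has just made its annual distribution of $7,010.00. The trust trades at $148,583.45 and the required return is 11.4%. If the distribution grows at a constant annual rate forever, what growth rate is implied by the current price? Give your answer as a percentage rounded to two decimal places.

P = D₀(1+g)/(r−g) ⇒ P(r−g) = D₀(1+g) ⇒ g(P+D₀) = P·r − D₀
g = (P·r − D₀)/(P + D₀) = ($148,583.45×0.114 − $7,010.00) / ($148,583.45 + $7,010.00) = 0.063811

6.38%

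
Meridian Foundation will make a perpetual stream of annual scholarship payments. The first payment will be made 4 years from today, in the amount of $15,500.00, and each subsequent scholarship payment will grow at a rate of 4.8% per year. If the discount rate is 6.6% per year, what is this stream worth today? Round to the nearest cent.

Value at end of year 3: C₁ / (r − g) = $15,500.00 / (0.066 − 0.048) = $861,111.1111
Discount to today: PV = $861,111.1111 / (1 + 0.066)^3 = $861,111.1111 / 1.211355 = $710,865.73

$710865.73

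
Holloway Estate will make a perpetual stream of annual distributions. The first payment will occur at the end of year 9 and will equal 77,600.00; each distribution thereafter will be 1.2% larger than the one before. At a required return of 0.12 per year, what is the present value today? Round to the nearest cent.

Value at end of year 8: C₁ / (r − g) = 77,600.00 / (0.12 − 0.012) = 718,518.5185
Discount to today: PV = 718,518.5185 / (1 + 0.12)^8 = 718,518.5185 / 2.475963 = 290,197.58

290197.58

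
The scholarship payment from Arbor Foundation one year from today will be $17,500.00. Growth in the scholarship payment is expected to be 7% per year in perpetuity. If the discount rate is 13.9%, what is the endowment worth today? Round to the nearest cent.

$253623.19

Growing perpetuity: P = D₁ / (r − g) = $17,500.0000 / (0.139 − 0.07) = $253,623.19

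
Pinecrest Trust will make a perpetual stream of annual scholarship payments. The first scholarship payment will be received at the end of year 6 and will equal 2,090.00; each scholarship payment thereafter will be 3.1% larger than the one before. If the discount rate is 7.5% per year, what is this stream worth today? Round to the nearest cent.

Value at end of year 5: C₁ / (r − g) = 2,090.00 / (0.075 − 0.031) = 47,500.0000
Discount to today: PV = 47,500.0000 / (1 + 0.075)^5 = 47,500.0000 / 1.435629 = 33,086.54

33086.54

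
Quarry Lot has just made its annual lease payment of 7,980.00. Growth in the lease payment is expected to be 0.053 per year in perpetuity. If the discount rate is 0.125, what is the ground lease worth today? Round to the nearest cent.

116707.50

D₁ = D₀ × (1 + g) = 7,980.00 × 1.053 = 8,402.9400
Growing perpetuity: P = D₁ / (r − g) = 8,402.9400 / (0.125 − 0.053) = 116,707.50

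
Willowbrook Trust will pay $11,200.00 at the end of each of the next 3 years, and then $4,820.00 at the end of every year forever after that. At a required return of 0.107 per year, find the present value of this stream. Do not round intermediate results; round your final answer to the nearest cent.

PV of 3-year annuity: $11,200.00 × [1 − (1+0.107)^−3] / 0.107 = 27513.04584
Perpetuity value at year 3: $4,820.00 / 0.107 = 45046.72897
PV of perpetuity: 45046.72897 / (1+0.107)^3 = 33206.29317
Total PV = 27513.04584 + 33206.29317 = 60719.33901

$60719.34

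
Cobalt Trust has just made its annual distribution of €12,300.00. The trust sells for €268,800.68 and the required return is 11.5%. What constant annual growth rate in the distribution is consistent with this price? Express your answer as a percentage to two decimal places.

6.62%

P = D₀(1+g)/(r−g) ⇒ P(r−g) = D₀(1+g) ⇒ g(P+D₀) = P·r − D₀
g = (P·r − D₀)/(P + D₀) = (€268,800.68×0.115 − €12,300.00) / (€268,800.68 + €12,300.00) = 0.066211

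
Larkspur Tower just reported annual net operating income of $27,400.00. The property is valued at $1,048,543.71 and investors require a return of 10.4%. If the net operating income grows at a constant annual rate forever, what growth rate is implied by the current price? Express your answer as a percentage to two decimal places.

P = D₀(1+g)/(r−g) ⇒ P(r−g) = D₀(1+g) ⇒ g(P+D₀) = P·r − D₀
g = (P·r − D₀)/(P + D₀) = ($1,048,543.71×0.104 − $27,400.00) / ($1,048,543.71 + $27,400.00) = 0.075886

7.59%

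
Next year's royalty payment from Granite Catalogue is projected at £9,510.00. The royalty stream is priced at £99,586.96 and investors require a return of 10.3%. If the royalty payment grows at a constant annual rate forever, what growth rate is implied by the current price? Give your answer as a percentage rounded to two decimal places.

0.75%

P = D₁/(r−g) ⇒ g = r − D₁/P = 0.103 − £9,510.00/£99,586.96 = 0.007506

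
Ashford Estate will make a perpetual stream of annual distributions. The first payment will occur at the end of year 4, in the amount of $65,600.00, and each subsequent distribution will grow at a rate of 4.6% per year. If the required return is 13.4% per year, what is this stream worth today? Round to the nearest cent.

$511189.59

Value at end of year 3: C₁ / (r − g) = $65,600.00 / (0.134 − 0.046) = $745,454.5455
Discount to today: PV = $745,454.5455 / (1 + 0.134)^3 = $745,454.5455 / 1.458274 = $511,189.59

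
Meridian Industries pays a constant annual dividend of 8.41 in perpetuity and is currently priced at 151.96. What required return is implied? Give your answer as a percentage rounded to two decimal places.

P = C/r ⇒ r = C/P = 8.41/151.96 = 0.055344

5.53%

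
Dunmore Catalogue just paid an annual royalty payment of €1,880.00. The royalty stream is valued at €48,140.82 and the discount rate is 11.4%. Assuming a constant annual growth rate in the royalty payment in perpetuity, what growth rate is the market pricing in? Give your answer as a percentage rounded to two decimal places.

P = D₀(1+g)/(r−g) ⇒ P(r−g) = D₀(1+g) ⇒ g(P+D₀) = P·r − D₀
g = (P·r − D₀)/(P + D₀) = (€48,140.82×0.114 − €1,880.00) / (€48,140.82 + €1,880.00) = 0.072131

7.21%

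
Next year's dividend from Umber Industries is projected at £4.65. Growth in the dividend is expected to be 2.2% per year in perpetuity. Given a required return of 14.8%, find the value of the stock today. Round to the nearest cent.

Growing perpetuity: P = D₁ / (r − g) = £4.6500 / (0.148 − 0.022) = £36.90

£36.90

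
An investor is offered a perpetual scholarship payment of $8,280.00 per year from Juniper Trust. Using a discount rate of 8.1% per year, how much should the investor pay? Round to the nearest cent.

Level perpetuity: PV = C / r = $8,280.00 / 0.081 = $102,222.22

$102222.22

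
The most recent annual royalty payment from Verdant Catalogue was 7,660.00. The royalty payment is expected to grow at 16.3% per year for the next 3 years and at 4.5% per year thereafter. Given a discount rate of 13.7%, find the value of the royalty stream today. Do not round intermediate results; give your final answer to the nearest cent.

117161.09

D_1 = 8908.58000
D_2 = 10360.67854
D_3 = 12049.46914
Terminal value at year 3: TV = D_3×(1+g_2)/(r−g_2) = 12591.69525/0.092 = 136866.25275
P_0 = D_1/(1+r)^1 + D_2/(1+r)^2 + D_3/(1+r)^3 + TV/(1+r)^3
    = 7835.16271 + 8014.33090 + 8197.59616 + 93113.99986 = 117161.08963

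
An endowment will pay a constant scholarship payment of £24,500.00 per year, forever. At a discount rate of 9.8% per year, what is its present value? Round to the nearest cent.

Level perpetuity: PV = C / r = £24,500.00 / 0.098 = £250,000.00

£250000.00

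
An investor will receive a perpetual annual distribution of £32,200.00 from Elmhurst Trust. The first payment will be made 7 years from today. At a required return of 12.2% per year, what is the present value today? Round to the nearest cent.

£132293.62

Value at end of year 6: C / r = £32,200.00 / 0.122 = £263,934.4262
Discount to today: PV = £263,934.4262 / (1 + 0.122)^6 = £263,934.4262 / 1.995065 = £132,293.62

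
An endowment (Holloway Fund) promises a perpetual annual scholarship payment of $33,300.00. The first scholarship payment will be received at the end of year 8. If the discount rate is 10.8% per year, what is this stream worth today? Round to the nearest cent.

$150398.03

Value at end of year 7: C / r = $33,300.00 / 0.108 = $308,333.3333
Discount to today: PV = $308,333.3333 / (1 + 0.108)^7 = $308,333.3333 / 2.050115 = $150,398.03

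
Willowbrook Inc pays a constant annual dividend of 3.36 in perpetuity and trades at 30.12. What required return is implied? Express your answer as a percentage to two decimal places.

11.16%

P = C/r ⇒ r = C/P = 3.36/30.12 = 0.111554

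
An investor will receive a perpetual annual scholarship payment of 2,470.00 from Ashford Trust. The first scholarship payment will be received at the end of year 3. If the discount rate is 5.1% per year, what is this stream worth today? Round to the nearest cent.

Value at end of year 2: C / r = 2,470.00 / 0.051 = 48,431.3725
Discount to today: PV = 48,431.3725 / (1 + 0.051)^2 = 48,431.3725 / 1.104601 = 43,845.13

43845.13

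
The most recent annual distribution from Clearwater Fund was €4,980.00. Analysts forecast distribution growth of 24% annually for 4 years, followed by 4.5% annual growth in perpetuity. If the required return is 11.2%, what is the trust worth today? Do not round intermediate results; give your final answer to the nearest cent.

€146449.80

D_1 = 6175.20000
D_2 = 7657.24800
D_3 = 9494.98752
D_4 = 11773.78452
Terminal value at year 4: TV = D_4×(1+g_2)/(r−g_2) = 12303.60483/0.067 = 183635.89296
P_0 = D_1/(1+r)^1 + D_2/(1+r)^2 + D_3/(1+r)^3 + D_4/(1+r)^4 + TV/(1+r)^4
    = 5553.23741 + 6192.45898 + 6905.26002 + 7700.11009 + 120098.73200 = 146449.79850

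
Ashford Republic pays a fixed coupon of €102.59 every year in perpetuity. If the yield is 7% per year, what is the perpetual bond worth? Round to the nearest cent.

€1465.57

Level perpetuity: PV = C / r = €102.59 / 0.07 = €1,465.57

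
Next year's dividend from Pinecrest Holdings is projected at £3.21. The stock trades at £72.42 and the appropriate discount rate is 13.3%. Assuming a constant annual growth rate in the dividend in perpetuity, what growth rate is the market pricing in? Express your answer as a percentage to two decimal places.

8.87%

P = D₁/(r−g) ⇒ g = r − D₁/P = 0.133 − £3.21/£72.42 = 0.088675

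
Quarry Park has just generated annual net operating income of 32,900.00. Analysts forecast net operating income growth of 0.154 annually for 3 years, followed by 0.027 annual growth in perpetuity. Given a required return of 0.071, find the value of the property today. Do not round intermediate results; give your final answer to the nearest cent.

D_1 = 37966.60000
D_2 = 43813.45640
D_3 = 50560.72869
Terminal value at year 3: TV = D_3×(1+g_2)/(r−g_2) = 51925.86836/0.044 = 1180133.37182
P_0 = D_1/(1+r)^1 + D_2/(1+r)^2 + D_3/(1+r)^3 + TV/(1+r)^3
    = 35449.67320 + 38196.94013 + 41157.11382 + 960644.45223 = 1075448.17938

1075448.18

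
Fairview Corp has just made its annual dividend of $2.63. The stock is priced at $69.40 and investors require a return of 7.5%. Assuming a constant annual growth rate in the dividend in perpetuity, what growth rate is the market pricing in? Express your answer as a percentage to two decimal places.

P = D₀(1+g)/(r−g) ⇒ P(r−g) = D₀(1+g) ⇒ g(P+D₀) = P·r − D₀
g = (P·r − D₀)/(P + D₀) = ($69.40×0.075 − $2.63) / ($69.40 + $2.63) = 0.035749

3.57%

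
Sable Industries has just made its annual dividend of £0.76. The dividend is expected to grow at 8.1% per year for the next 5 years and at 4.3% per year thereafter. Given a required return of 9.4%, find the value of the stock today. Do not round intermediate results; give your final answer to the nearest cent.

£18.31

D_1 = 0.82156
D_2 = 0.88811
D_3 = 0.96004
D_4 = 1.03781
D_5 = 1.12187
Terminal value at year 5: TV = D_5×(1+g_2)/(r−g_2) = 1.17011/0.051 = 22.94332
P_0 = D_1/(1+r)^1 + D_2/(1+r)^2 + D_3/(1+r)^3 + D_4/(1+r)^4 + D_5/(1+r)^5 + TV/(1+r)^5
    = 0.75097 + 0.74205 + 0.73323 + 0.72451 + 0.71591 + 14.64096 = 18.30762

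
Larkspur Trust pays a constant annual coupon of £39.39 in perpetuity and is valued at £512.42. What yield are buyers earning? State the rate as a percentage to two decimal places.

P = C/r ⇒ r = C/P = £39.39/£512.42 = 0.076871

7.69%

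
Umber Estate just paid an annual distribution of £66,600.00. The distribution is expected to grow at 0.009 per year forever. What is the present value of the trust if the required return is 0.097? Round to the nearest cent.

D₁ = D₀ × (1 + g) = £66,600.00 × 1.009 = £67,199.4000
Growing perpetuity: P = D₁ / (r − g) = £67,199.4000 / (0.097 − 0.009) = £763,629.55

£763629.55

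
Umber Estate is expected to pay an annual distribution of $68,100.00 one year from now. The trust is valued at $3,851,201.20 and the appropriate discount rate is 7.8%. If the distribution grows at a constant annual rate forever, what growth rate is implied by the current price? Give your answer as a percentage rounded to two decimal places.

P = D₁/(r−g) ⇒ g = r − D₁/P = 0.078 − $68,100.00/$3,851,201.20 = 0.060317

6.03%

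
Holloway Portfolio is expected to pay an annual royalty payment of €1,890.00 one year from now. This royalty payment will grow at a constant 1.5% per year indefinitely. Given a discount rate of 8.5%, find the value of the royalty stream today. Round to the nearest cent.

Growing perpetuity: P = D₁ / (r − g) = €1,890.0000 / (0.085 − 0.015) = €27,000.00

€27000.00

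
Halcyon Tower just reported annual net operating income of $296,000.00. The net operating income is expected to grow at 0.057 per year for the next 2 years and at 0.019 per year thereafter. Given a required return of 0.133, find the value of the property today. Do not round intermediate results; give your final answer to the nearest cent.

$2836539.48

D_1 = 312872.00000
D_2 = 330705.70400
Terminal value at year 2: TV = D_2×(1+g_2)/(r−g_2) = 336989.11238/0.114 = 2956044.84540
P_0 = D_1/(1+r)^1 + D_2/(1+r)^2 + TV/(1+r)^2
    = 276144.74846 + 257621.35844 + 2302773.37066 = 2836539.47756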